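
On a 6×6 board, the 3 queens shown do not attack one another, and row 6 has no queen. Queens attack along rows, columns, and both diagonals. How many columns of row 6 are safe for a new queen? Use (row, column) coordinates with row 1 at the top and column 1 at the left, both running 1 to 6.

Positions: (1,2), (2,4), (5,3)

3

(1,2) attacks row 6 at column 2.
(2,4) attacks row 6 at column 4.
(5,3) attacks row 6 at column 3 and diagonals 2, 4.
Attacked columns: {2, 3, 4}. Safe: {1, 5, 6}.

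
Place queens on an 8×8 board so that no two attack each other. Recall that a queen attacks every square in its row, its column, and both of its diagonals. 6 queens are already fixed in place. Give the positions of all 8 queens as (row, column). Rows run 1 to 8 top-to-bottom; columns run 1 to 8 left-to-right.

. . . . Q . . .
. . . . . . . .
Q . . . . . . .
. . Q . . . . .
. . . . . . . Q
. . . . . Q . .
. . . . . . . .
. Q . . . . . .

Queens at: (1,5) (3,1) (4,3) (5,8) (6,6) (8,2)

Row 2: attacked by (1,5)→{4,5,6}; (3,1)→{1,2}; (4,3)→{1,3,5}; (5,8)→{5,8}; (6,6)→{2,6}; (8,2)→{2,8}. Safe: 7. Place at column 7.
Row 7: attacked by (1,5)→{5}; (2,7)→{2,7}; (3,1)→{1,5}; (4,3)→{3,6}; (5,8)→{6,8}; (6,6)→{5,6,7}; (8,2)→{1,2,3}. Safe: 4. Place at column 4.
Columns [5, 7, 1, 3, 8, 6, 4, 2], r−c [-4, -5, 2, 1, -3, 0, 3, 6], r+c [6, 9, 4, 7, 13, 12, 11, 10] are all distinct, so no two queens attack.

(1,5) (2,7) (3,1) (4,3) (5,8) (6,6) (7,4) (8,2)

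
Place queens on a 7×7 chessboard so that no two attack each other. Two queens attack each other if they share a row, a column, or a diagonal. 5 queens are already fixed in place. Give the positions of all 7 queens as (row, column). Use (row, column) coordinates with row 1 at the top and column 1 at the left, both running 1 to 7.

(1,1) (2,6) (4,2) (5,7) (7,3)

Row 3: attacked by (1,1)→{1,3}; (2,6)→{5,6,7}; (4,2)→{1,2,3}; (5,7)→{5,7}; (7,3)→{3,7}. Safe: 4. Place at column 4.
Row 6: attacked by (1,1)→{1,6}; (2,6)→{2,6}; (3,4)→{1,4,7}; (4,2)→{2,4}; (5,7)→{6,7}; (7,3)→{2,3,4}. Safe: 5. Place at column 5.
Columns [1, 6, 4, 2, 7, 5, 3], r−c [0, -4, -1, 2, -2, 1, 4], r+c [2, 8, 7, 6, 12, 11, 10] are all distinct, so no two queens attack.

(1,1) (2,6) (3,4) (4,2) (5,7) (6,5) (7,3)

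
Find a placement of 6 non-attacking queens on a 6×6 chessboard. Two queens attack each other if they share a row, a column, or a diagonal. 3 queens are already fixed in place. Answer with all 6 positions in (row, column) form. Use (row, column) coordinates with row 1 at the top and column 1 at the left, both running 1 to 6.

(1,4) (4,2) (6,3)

(1,4) (2,1) (3,5) (4,2) (5,6) (6,3)

Row 2: attacked by (1,4)→{3,4,5}; (4,2)→{2,4}; (6,3)→{3}. Safe: 1, 6. Place at column 1.
Row 3: attacked by (1,4)→{2,4,6}; (2,1)→{1,2}; (4,2)→{1,2,3}; (6,3)→{3,6}. Safe: 5. Place at column 5.
Row 5: attacked by (1,4)→{4}; (2,1)→{1,4}; (3,5)→{3,5}; (4,2)→{1,2,3}; (6,3)→{2,3,4}. Safe: 6. Place at column 6.
Columns [4, 1, 5, 2, 6, 3], r−c [-3, 1, -2, 2, -1, 3], r+c [5, 3, 8, 6, 11, 9] are all distinct, so no two queens attack.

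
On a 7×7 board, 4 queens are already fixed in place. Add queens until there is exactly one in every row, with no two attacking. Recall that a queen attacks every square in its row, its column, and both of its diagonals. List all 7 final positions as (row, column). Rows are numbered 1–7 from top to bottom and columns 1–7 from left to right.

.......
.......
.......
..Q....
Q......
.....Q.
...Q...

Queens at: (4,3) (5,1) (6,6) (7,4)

Row 1: attacked by (4,3)→{3,6}; (5,1)→{1,5}; (6,6)→{1,6}; (7,4)→{4}. Safe: 2, 7. Place at column 2.
Row 2: attacked by (1,2)→{1,2,3}; (4,3)→{1,3,5}; (5,1)→{1,4}; (6,6)→{2,6}; (7,4)→{4}. Safe: 7. Place at column 7.
Row 3: attacked by (1,2)→{2,4}; (2,7)→{6,7}; (4,3)→{2,3,4}; (5,1)→{1,3}; (6,6)→{3,6}; (7,4)→{4}. Safe: 5. Place at column 5.
Columns [2, 7, 5, 3, 1, 6, 4], r−c [-1, -5, -2, 1, 4, 0, 3], r+c [3, 9, 8, 7, 6, 12, 11] are all distinct, so no two queens attack.

(1,2) (2,7) (3,5) (4,3) (5,1) (6,6) (7,4)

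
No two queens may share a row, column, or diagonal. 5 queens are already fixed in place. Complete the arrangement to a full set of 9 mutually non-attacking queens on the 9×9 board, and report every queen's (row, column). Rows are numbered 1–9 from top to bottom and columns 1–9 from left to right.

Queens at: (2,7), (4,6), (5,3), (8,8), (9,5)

Row 1: attacked by (2,7)→{6,7,8}; (4,6)→{3,6,9}; (5,3)→{3,7}; (8,8)→{1,8}; (9,5)→{5}. Safe: 2, 4. Place at column 2.
Row 3: attacked by (1,2)→{2,4}; (2,7)→{6,7,8}; (4,6)→{5,6,7}; (5,3)→{1,3,5}; (8,8)→{3,8}; (9,5)→{5}. Safe: 9. Place at column 9.
Row 6: attacked by (1,2)→{2,7}; (2,7)→{3,7}; (3,9)→{6,9}; (4,6)→{4,6,8}; (5,3)→{2,3,4}; (8,8)→{6,8}; (9,5)→{2,5,8}. Safe: 1. Place at column 1.
Row 7: attacked by (1,2)→{2,8}; (2,7)→{2,7}; (3,9)→{5,9}; (4,6)→{3,6,9}; (5,3)→{1,3,5}; (6,1)→{1,2}; (8,8)→{7,8,9}; (9,5)→{3,5,7}. Safe: 4. Place at column 4.
Columns [2, 7, 9, 6, 3, 1, 4, 8, 5], r−c [-1, -5, -6, -2, 2, 5, 3, 0, 4], r+c [3, 9, 12, 10, 8, 7, 11, 16, 14] are all distinct, so no two queens attack.

(1,2) (2,7) (3,9) (4,6) (5,3) (6,1) (7,4) (8,8) (9,5)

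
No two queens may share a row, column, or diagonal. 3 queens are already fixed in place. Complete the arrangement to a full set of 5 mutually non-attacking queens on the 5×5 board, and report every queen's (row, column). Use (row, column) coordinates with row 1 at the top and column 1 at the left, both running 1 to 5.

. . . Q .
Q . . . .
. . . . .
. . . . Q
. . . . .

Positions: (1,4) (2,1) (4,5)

Row 3: attacked by (1,4)→{2,4}; (2,1)→{1,2}; (4,5)→{4,5}. Safe: 3. Place at column 3.
Row 5: attacked by (1,4)→{4}; (2,1)→{1,4}; (3,3)→{1,3,5}; (4,5)→{4,5}. Safe: 2. Place at column 2.
Columns [4, 1, 3, 5, 2], r−c [-3, 1, 0, -1, 3], r+c [5, 3, 6, 9, 7] are all distinct, so no two queens attack.

(1,4) (2,1) (3,3) (4,5) (5,2)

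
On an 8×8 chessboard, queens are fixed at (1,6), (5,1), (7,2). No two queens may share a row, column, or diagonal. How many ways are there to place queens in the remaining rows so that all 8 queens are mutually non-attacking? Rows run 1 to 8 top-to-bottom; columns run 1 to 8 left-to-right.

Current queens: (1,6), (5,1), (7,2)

3

Branch on row 2: col 3 → 3; col 8 → 0.
Sum: 3 + 0 = 3.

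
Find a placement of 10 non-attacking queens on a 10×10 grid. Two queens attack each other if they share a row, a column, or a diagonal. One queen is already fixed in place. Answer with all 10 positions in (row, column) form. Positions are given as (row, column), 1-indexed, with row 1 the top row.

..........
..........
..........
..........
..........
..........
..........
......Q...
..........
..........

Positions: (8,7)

Row 1: attacked by (8,7)→{7}. Safe: 1, 2, 3, 4, 5, 6, 8, 9, 10. Place at column 10.
Row 2: attacked by (1,10)→{9,10}; (8,7)→{1,7}. Safe: 2, 3, 4, 5, 6, 8. Place at column 3.
Row 3: attacked by (1,10)→{8,10}; (2,3)→{2,3,4}; (8,7)→{2,7}. Safe: 1, 5, 6, 9. Place at column 9.
Row 4: attacked by (1,10)→{7,10}; (2,3)→{1,3,5}; (3,9)→{8,9,10}; (8,7)→{3,7}. Safe: 2, 4, 6. Place at column 2.
Row 5: attacked by (1,10)→{6,10}; (2,3)→{3,6}; (3,9)→{7,9}; (4,2)→{1,2,3}; (8,7)→{4,7,10}. Safe: 5, 8. Place at column 5.
Row 6: attacked by (1,10)→{5,10}; (2,3)→{3,7}; (3,9)→{6,9}; (4,2)→{2,4}; (5,5)→{4,5,6}; (8,7)→{5,7,9}. Safe: 1, 8. Place at column 8.
Row 7: attacked by (1,10)→{4,10}; (2,3)→{3,8}; (3,9)→{5,9}; (4,2)→{2,5}; (5,5)→{3,5,7}; (6,8)→{7,8,9}; (8,7)→{6,7,8}. Safe: 1. Place at column 1.
Row 9: attacked by (1,10)→{2,10}; (2,3)→{3,10}; (3,9)→{3,9}; (4,2)→{2,7}; (5,5)→{1,5,9}; (6,8)→{5,8}; (7,1)→{1,3}; (8,7)→{6,7,8}. Safe: 4. Place at column 4.
Row 10: attacked by (1,10)→{1,10}; (2,3)→{3}; (3,9)→{2,9}; (4,2)→{2,8}; (5,5)→{5,10}; (6,8)→{4,8}; (7,1)→{1,4}; (8,7)→{5,7,9}; (9,4)→{3,4,5}. Safe: 6. Place at column 6.
Columns [10, 3, 9, 2, 5, 8, 1, 7, 4, 6], r−c [-9, -1, -6, 2, 0, -2, 6, 1, 5, 4], r+c [11, 5, 12, 6, 10, 14, 8, 15, 13, 16] are all distinct, so no two queens attack.

(1,10) (2,3) (3,9) (4,2) (5,5) (6,8) (7,1) (8,7) (9,4) (10,6)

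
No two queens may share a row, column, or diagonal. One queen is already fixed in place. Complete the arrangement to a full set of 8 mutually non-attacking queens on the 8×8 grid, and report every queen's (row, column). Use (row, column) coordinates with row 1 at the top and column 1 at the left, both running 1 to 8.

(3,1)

(1,8) (2,3) (3,1) (4,6) (5,2) (6,5) (7,7) (8,4)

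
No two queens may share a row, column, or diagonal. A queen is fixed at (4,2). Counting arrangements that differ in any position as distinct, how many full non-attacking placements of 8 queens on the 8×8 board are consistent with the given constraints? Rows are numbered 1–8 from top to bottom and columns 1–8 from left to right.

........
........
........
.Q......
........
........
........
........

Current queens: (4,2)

Branch on row 1: col 1 → 0; col 3 → 2; col 4 → 2; col 6 → 3; col 7 → 1; col 8 → 0.
Sum: 0 + 2 + 2 + 3 + 1 + 0 = 8.

8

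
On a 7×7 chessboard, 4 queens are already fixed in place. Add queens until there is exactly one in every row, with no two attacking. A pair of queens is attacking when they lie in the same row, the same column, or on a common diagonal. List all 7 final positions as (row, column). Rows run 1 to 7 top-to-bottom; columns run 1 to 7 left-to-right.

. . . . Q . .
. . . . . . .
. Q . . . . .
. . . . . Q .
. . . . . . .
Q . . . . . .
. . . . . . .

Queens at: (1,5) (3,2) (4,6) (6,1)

(1,5) (2,7) (3,2) (4,6) (5,3) (6,1) (7,4)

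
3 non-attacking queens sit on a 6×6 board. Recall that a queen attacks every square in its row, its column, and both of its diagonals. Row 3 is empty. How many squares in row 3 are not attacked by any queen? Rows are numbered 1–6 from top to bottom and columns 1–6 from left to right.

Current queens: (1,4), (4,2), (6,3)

1

(1,4) attacks row 3 at column 4 and diagonals 2, 6.
(4,2) attacks row 3 at column 2 and diagonals 1, 3.
(6,3) attacks row 3 at column 3 and diagonals 6.
Attacked columns: {1, 2, 3, 4, 6}. Safe: {5}.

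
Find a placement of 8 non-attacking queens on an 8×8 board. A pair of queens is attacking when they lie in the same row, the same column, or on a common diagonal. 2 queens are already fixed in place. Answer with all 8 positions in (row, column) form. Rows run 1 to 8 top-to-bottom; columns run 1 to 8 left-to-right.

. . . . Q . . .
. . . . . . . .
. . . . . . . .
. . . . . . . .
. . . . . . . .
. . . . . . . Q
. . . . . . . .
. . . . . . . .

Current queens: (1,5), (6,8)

Row 2: attacked by (1,5)→{4,5,6}; (6,8)→{4,8}. Safe: 1, 2, 3, 7. Place at column 3.
Row 3: attacked by (1,5)→{3,5,7}; (2,3)→{2,3,4}; (6,8)→{5,8}. Safe: 1, 6. Place at column 1.
Row 4: attacked by (1,5)→{2,5,8}; (2,3)→{1,3,5}; (3,1)→{1,2}; (6,8)→{6,8}. Safe: 4, 7. Place at column 7.
Row 5: attacked by (1,5)→{1,5}; (2,3)→{3,6}; (3,1)→{1,3}; (4,7)→{6,7,8}; (6,8)→{7,8}. Safe: 2, 4. Place at column 2.
Row 7: attacked by (1,5)→{5}; (2,3)→{3,8}; (3,1)→{1,5}; (4,7)→{4,7}; (5,2)→{2,4}; (6,8)→{7,8}. Safe: 6. Place at column 6.
Row 8: attacked by (1,5)→{5}; (2,3)→{3}; (3,1)→{1,6}; (4,7)→{3,7}; (5,2)→{2,5}; (6,8)→{6,8}; (7,6)→{5,6,7}. Safe: 4. Place at column 4.
Columns [5, 3, 1, 7, 2, 8, 6, 4], r−c [-4, -1, 2, -3, 3, -2, 1, 4], r+c [6, 5, 4, 11, 7, 14, 13, 12] are all distinct, so no two queens attack.

(1,5) (2,3) (3,1) (4,7) (5,2) (6,8) (7,6) (8,4)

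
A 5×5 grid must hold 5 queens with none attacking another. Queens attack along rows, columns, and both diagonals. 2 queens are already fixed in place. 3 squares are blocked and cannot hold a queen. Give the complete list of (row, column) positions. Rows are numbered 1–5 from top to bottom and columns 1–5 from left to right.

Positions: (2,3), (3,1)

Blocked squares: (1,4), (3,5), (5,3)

Row 1: attacked by (2,3)→{2,3,4}; (3,1)→{1,3}. Blocked: 4. Safe: 5. Place at column 5.
Row 4: attacked by (1,5)→{2,5}; (2,3)→{1,3,5}; (3,1)→{1,2}. Safe: 4. Place at column 4.
Row 5: attacked by (1,5)→{1,5}; (2,3)→{3}; (3,1)→{1,3}; (4,4)→{3,4,5}. Blocked: 3. Safe: 2. Place at column 2.
Columns [5, 3, 1, 4, 2], r−c [-4, -1, 2, 0, 3], r+c [6, 5, 4, 8, 7] are all distinct, so no two queens attack.

(1,5) (2,3) (3,1) (4,4) (5,2)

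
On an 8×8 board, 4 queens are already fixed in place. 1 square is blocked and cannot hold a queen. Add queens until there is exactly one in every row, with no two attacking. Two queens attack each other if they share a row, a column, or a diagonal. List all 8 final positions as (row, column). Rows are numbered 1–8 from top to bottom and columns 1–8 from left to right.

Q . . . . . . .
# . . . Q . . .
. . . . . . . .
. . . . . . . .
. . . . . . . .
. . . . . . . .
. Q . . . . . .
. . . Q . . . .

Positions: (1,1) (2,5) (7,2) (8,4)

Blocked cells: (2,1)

(1,1) (2,5) (3,8) (4,6) (5,3) (6,7) (7,2) (8,4)

Row 3: attacked by (1,1)→{1,3}; (2,5)→{4,5,6}; (7,2)→{2,6}; (8,4)→{4}. Safe: 7, 8. Place at column 8.
Row 4: attacked by (1,1)→{1,4}; (2,5)→{3,5,7}; (3,8)→{7,8}; (7,2)→{2,5}; (8,4)→{4,8}. Safe: 6. Place at column 6.
Row 5: attacked by (1,1)→{1,5}; (2,5)→{2,5,8}; (3,8)→{6,8}; (4,6)→{5,6,7}; (7,2)→{2,4}; (8,4)→{1,4,7}. Safe: 3. Place at column 3.
Row 6: attacked by (1,1)→{1,6}; (2,5)→{1,5}; (3,8)→{5,8}; (4,6)→{4,6,8}; (5,3)→{2,3,4}; (7,2)→{1,2,3}; (8,4)→{2,4,6}. Safe: 7. Place at column 7.
Columns [1, 5, 8, 6, 3, 7, 2, 4], r−c [0, -3, -5, -2, 2, -1, 5, 4], r+c [2, 7, 11, 10, 8, 13, 9, 12] are all distinct, so no two queens attack.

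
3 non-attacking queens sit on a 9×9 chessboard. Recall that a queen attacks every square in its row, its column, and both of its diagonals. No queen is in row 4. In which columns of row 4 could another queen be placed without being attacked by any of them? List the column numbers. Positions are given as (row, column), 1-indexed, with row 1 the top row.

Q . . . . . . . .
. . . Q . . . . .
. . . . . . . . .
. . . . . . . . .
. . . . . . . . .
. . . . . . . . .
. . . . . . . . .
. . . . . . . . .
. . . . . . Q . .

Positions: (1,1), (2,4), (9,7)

(1,1) attacks row 4 at column 1 and diagonals 4.
(2,4) attacks row 4 at column 4 and diagonals 2, 6.
(9,7) attacks row 4 at column 7 and diagonals 2.
Attacked columns: {1, 2, 4, 6, 7}. Safe: {3, 5, 8, 9}.

columns 3, 5, 8, 9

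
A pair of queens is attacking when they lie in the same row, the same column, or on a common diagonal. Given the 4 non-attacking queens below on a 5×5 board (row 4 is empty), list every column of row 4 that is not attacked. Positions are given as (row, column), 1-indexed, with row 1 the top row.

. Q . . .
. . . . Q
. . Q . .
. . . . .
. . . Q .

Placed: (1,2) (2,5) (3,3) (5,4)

(1,2) attacks row 4 at column 2 and diagonals 5.
(2,5) attacks row 4 at column 5 and diagonals 3.
(3,3) attacks row 4 at column 3 and diagonals 2, 4.
(5,4) attacks row 4 at column 4 and diagonals 3, 5.
Attacked columns: {2, 3, 4, 5}. Safe: {1}.

columns 1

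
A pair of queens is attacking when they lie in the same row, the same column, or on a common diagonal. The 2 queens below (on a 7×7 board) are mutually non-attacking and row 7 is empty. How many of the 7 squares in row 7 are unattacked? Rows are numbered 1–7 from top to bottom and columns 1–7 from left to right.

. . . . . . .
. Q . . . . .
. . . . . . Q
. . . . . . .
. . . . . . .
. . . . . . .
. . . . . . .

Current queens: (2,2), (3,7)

(2,2) attacks row 7 at column 2 and diagonals 7.
(3,7) attacks row 7 at column 7 and diagonals 3.
Attacked columns: {2, 3, 7}. Safe: {1, 4, 5, 6}.

4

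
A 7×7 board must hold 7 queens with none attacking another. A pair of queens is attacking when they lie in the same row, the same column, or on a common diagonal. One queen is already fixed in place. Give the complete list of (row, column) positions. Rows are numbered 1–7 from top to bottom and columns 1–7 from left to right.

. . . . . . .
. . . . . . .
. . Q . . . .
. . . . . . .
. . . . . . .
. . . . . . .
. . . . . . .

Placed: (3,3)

(1,4) (2,7) (3,3) (4,6) (5,2) (6,5) (7,1)

Row 1: attacked by (3,3)→{1,3,5}. Safe: 2, 4, 6, 7. Place at column 4.
Row 2: attacked by (1,4)→{3,4,5}; (3,3)→{2,3,4}. Safe: 1, 6, 7. Place at column 7.
Row 4: attacked by (1,4)→{1,4,7}; (2,7)→{5,7}; (3,3)→{2,3,4}. Safe: 6. Place at column 6.
Row 5: attacked by (1,4)→{4}; (2,7)→{4,7}; (3,3)→{1,3,5}; (4,6)→{5,6,7}. Safe: 2. Place at column 2.
Row 6: attacked by (1,4)→{4}; (2,7)→{3,7}; (3,3)→{3,6}; (4,6)→{4,6}; (5,2)→{1,2,3}. Safe: 5. Place at column 5.
Row 7: attacked by (1,4)→{4}; (2,7)→{2,7}; (3,3)→{3,7}; (4,6)→{3,6}; (5,2)→{2,4}; (6,5)→{4,5,6}. Safe: 1. Place at column 1.
Columns [4, 7, 3, 6, 2, 5, 1], r−c [-3, -5, 0, -2, 3, 1, 6], r+c [5, 9, 6, 10, 7, 11, 8] are all distinct, so no two queens attack.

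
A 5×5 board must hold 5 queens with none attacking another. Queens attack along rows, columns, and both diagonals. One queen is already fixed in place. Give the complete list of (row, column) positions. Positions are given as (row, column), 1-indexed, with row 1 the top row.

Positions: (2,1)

Row 1: attacked by (2,1)→{1,2}. Safe: 3, 4, 5. Place at column 4.
Row 3: attacked by (1,4)→{2,4}; (2,1)→{1,2}. Safe: 3, 5. Place at column 3.
Row 4: attacked by (1,4)→{1,4}; (2,1)→{1,3}; (3,3)→{2,3,4}. Safe: 5. Place at column 5.
Row 5: attacked by (1,4)→{4}; (2,1)→{1,4}; (3,3)→{1,3,5}; (4,5)→{4,5}. Safe: 2. Place at column 2.
Columns [4, 1, 3, 5, 2], r−c [-3, 1, 0, -1, 3], r+c [5, 3, 6, 9, 7] are all distinct, so no two queens attack.

(1,4) (2,1) (3,3) (4,5) (5,2)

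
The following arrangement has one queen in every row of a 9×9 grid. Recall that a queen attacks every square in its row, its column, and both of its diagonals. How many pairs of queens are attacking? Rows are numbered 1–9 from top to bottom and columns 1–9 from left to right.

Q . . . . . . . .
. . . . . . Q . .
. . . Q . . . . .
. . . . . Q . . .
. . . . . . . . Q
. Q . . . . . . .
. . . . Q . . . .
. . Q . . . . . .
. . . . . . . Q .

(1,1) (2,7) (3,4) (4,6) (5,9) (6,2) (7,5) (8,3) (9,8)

0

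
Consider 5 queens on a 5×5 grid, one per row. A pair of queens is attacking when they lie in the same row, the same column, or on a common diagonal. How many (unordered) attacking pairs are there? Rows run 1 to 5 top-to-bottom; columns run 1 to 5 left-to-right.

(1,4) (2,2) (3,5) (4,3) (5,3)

2

Same column: (4,3)–(5,3) (column 3).
Same diagonal: (3,5)–(5,3) (|3−5| = |5−3| = 2).
Total attacking pairs: 2.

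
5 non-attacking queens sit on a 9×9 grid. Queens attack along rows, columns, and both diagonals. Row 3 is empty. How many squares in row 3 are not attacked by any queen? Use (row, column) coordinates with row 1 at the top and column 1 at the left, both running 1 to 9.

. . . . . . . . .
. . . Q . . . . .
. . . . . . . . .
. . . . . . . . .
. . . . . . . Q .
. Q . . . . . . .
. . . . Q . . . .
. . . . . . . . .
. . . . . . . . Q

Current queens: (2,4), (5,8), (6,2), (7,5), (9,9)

(2,4) attacks row 3 at column 4 and diagonals 3, 5.
(5,8) attacks row 3 at column 8 and diagonals 6.
(6,2) attacks row 3 at column 2 and diagonals 5.
(7,5) attacks row 3 at column 5 and diagonals 1, 9.
(9,9) attacks row 3 at column 9 and diagonals 3.
Attacked columns: {1, 2, 3, 4, 5, 6, 8, 9}. Safe: {7}.

1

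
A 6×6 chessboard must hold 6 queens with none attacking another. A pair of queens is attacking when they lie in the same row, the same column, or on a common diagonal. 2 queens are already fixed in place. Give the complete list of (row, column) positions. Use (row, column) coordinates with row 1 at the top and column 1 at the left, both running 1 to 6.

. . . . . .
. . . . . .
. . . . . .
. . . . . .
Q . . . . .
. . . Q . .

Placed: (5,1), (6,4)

(1,3) (2,6) (3,2) (4,5) (5,1) (6,4)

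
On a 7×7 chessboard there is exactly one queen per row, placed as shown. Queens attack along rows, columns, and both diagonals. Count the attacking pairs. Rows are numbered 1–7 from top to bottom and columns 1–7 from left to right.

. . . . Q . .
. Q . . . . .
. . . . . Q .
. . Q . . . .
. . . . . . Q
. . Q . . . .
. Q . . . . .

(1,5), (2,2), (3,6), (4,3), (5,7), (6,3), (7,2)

5

Same column: (2,2)–(7,2) (column 2); (4,3)–(6,3) (column 3).
Same diagonal: (3,6)–(6,3) (|3−6| = |6−3| = 3); (3,6)–(7,2) (|3−7| = |6−2| = 4); (6,3)–(7,2) (|6−7| = |3−2| = 1).
Total attacking pairs: 5.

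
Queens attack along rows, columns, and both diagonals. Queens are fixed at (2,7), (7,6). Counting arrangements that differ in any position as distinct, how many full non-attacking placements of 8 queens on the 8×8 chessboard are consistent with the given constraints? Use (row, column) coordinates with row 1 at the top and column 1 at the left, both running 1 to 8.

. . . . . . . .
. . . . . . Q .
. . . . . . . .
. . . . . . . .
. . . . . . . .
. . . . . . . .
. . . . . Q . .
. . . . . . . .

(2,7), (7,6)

5

Branch on row 1: col 1 → 1; col 2 → 1; col 3 → 0; col 4 → 1; col 5 → 2.
Sum: 1 + 1 + 0 + 1 + 2 = 5.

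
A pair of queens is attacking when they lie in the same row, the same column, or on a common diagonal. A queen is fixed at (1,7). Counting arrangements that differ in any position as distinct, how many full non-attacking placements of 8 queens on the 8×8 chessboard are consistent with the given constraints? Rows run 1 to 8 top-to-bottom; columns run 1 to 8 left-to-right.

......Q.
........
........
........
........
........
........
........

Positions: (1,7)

Branch on row 2: col 1 → 1; col 2 → 2; col 3 → 2; col 4 → 2; col 5 → 1.
Sum: 1 + 2 + 2 + 2 + 1 = 8.

8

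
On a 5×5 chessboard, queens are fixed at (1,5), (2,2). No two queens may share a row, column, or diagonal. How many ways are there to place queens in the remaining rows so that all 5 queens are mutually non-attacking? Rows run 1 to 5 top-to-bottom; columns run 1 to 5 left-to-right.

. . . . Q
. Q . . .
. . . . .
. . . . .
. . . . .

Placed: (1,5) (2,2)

Branch on row 3: col 4 → 1.
Sum: 1 = 1.

1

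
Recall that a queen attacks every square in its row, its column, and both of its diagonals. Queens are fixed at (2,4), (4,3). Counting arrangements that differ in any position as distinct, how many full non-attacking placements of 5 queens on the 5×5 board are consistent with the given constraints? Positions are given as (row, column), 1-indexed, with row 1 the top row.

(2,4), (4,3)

1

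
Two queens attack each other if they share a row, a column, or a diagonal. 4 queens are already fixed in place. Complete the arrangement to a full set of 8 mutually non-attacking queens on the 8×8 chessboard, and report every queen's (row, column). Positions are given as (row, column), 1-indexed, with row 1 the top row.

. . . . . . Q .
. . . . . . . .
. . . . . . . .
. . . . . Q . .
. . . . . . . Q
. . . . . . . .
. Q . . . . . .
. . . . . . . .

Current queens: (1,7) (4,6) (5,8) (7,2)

(1,7) (2,3) (3,1) (4,6) (5,8) (6,5) (7,2) (8,4)

Row 2: attacked by (1,7)→{6,7,8}; (4,6)→{4,6,8}; (5,8)→{5,8}; (7,2)→{2,7}. Safe: 1, 3. Place at column 3.
Row 3: attacked by (1,7)→{5,7}; (2,3)→{2,3,4}; (4,6)→{5,6,7}; (5,8)→{6,8}; (7,2)→{2,6}. Safe: 1. Place at column 1.
Row 6: attacked by (1,7)→{2,7}; (2,3)→{3,7}; (3,1)→{1,4}; (4,6)→{4,6,8}; (5,8)→{7,8}; (7,2)→{1,2,3}. Safe: 5. Place at column 5.
Row 8: attacked by (1,7)→{7}; (2,3)→{3}; (3,1)→{1,6}; (4,6)→{2,6}; (5,8)→{5,8}; (6,5)→{3,5,7}; (7,2)→{1,2,3}. Safe: 4. Place at column 4.
Columns [7, 3, 1, 6, 8, 5, 2, 4], r−c [-6, -1, 2, -2, -3, 1, 5, 4], r+c [8, 5, 4, 10, 13, 11, 9, 12] are all distinct, so no two queens attack.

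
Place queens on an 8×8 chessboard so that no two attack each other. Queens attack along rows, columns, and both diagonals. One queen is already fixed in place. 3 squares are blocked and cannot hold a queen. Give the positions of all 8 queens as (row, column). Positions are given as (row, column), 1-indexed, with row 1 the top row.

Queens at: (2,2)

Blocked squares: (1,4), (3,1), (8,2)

Row 1: attacked by (2,2)→{1,2,3}. Blocked: 4. Safe: 5, 6, 7, 8. Place at column 7.
Row 3: attacked by (1,7)→{5,7}; (2,2)→{1,2,3}. Blocked: 1. Safe: 4, 6, 8. Place at column 4.
Row 4: attacked by (1,7)→{4,7}; (2,2)→{2,4}; (3,4)→{3,4,5}. Safe: 1, 6, 8. Place at column 1.
Row 5: attacked by (1,7)→{3,7}; (2,2)→{2,5}; (3,4)→{2,4,6}; (4,1)→{1,2}. Safe: 8. Place at column 8.
Row 6: attacked by (1,7)→{2,7}; (2,2)→{2,6}; (3,4)→{1,4,7}; (4,1)→{1,3}; (5,8)→{7,8}. Safe: 5. Place at column 5.
Row 7: attacked by (1,7)→{1,7}; (2,2)→{2,7}; (3,4)→{4,8}; (4,1)→{1,4}; (5,8)→{6,8}; (6,5)→{4,5,6}. Safe: 3. Place at column 3.
Row 8: attacked by (1,7)→{7}; (2,2)→{2,8}; (3,4)→{4}; (4,1)→{1,5}; (5,8)→{5,8}; (6,5)→{3,5,7}; (7,3)→{2,3,4}. Blocked: 2. Safe: 6. Place at column 6.
Columns [7, 2, 4, 1, 8, 5, 3, 6], r−c [-6, 0, -1, 3, -3, 1, 4, 2], r+c [8, 4, 7, 5, 13, 11, 10, 14] are all distinct, so no two queens attack.

(1,7) (2,2) (3,4) (4,1) (5,8) (6,5) (7,3) (8,6)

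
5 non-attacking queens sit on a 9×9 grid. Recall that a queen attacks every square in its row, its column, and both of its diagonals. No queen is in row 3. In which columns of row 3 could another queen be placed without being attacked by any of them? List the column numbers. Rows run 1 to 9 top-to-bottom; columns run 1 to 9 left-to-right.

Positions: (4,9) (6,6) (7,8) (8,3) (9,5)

(4,9) attacks row 3 at column 9 and diagonals 8.
(6,6) attacks row 3 at column 6 and diagonals 3, 9.
(7,8) attacks row 3 at column 8 and diagonals 4.
(8,3) attacks row 3 at column 3 and diagonals 8.
(9,5) attacks row 3 at column 5.
Attacked columns: {3, 4, 5, 6, 8, 9}. Safe: {1, 2, 7}.

columns 1, 2, 7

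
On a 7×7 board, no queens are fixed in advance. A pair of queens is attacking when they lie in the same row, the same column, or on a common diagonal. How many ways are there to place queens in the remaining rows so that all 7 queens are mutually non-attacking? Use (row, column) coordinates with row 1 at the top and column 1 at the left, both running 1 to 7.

40

Branch on row 1: col 1 → 4; col 2 → 7; col 3 → 6; col 4 → 6; col 5 → 6; col 6 → 7; col 7 → 4.
Sum: 4 + 7 + 6 + 6 + 6 + 7 + 4 = 40.
(This is the classic 7-queens count.)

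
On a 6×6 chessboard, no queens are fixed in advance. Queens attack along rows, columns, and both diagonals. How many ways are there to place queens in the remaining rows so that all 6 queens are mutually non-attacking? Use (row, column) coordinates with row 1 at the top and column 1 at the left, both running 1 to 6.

4

Branch on row 1: col 1 → 0; col 2 → 1; col 3 → 1; col 4 → 1; col 5 → 1; col 6 → 0.
Sum: 0 + 1 + 1 + 1 + 1 + 0 = 4.
(This is the classic 6-queens count.)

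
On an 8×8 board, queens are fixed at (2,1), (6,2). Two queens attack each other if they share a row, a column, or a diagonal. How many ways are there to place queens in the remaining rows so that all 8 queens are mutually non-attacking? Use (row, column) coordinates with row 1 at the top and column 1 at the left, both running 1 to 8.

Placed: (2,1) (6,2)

Branch on row 1: col 3 → 1; col 4 → 0; col 5 → 1; col 6 → 0; col 8 → 0.
Sum: 1 + 0 + 1 + 0 + 0 = 2.

2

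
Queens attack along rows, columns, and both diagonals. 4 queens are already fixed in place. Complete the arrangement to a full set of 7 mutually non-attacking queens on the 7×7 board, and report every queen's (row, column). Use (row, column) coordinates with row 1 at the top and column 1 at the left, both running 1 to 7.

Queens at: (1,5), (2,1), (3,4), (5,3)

Row 4: attacked by (1,5)→{2,5}; (2,1)→{1,3}; (3,4)→{3,4,5}; (5,3)→{2,3,4}. Safe: 6, 7. Place at column 7.
Row 6: attacked by (1,5)→{5}; (2,1)→{1,5}; (3,4)→{1,4,7}; (4,7)→{5,7}; (5,3)→{2,3,4}. Safe: 6. Place at column 6.
Row 7: attacked by (1,5)→{5}; (2,1)→{1,6}; (3,4)→{4}; (4,7)→{4,7}; (5,3)→{1,3,5}; (6,6)→{5,6,7}. Safe: 2. Place at column 2.
Columns [5, 1, 4, 7, 3, 6, 2], r−c [-4, 1, -1, -3, 2, 0, 5], r+c [6, 3, 7, 11, 8, 12, 9] are all distinct, so no two queens attack.

(1,5) (2,1) (3,4) (4,7) (5,3) (6,6) (7,2)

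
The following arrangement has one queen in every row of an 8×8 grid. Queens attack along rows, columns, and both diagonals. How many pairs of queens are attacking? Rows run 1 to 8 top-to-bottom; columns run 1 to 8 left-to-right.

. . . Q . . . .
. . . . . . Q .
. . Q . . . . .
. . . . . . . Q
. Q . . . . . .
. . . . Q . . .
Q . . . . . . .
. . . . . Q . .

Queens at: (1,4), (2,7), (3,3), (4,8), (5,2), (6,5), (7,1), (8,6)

0

All columns are distinct and no two queens satisfy |Δrow| = |Δcol|, so no pair attacks.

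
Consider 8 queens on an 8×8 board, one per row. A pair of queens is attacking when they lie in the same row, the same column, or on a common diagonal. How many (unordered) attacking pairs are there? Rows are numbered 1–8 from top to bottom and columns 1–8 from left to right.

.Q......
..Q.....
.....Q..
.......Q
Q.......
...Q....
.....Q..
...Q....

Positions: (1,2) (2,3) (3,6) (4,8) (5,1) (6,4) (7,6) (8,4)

5

Same column: (3,6)–(7,6) (column 6); (6,4)–(8,4) (column 4).
Same diagonal: (1,2)–(2,3) (|1−2| = |2−3| = 1); (4,8)–(8,4) (|4−8| = |8−4| = 4); (5,1)–(8,4) (|5−8| = |1−4| = 3).
Total attacking pairs: 5.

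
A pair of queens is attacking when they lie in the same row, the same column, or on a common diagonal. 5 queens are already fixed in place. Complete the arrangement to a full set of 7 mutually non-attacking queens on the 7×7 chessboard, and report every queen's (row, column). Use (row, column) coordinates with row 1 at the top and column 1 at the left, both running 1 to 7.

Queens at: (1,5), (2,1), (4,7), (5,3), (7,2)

Row 3: attacked by (1,5)→{3,5,7}; (2,1)→{1,2}; (4,7)→{6,7}; (5,3)→{1,3,5}; (7,2)→{2,6}. Safe: 4. Place at column 4.
Row 6: attacked by (1,5)→{5}; (2,1)→{1,5}; (3,4)→{1,4,7}; (4,7)→{5,7}; (5,3)→{2,3,4}; (7,2)→{1,2,3}. Safe: 6. Place at column 6.
Columns [5, 1, 4, 7, 3, 6, 2], r−c [-4, 1, -1, -3, 2, 0, 5], r+c [6, 3, 7, 11, 8, 12, 9] are all distinct, so no two queens attack.

(1,5) (2,1) (3,4) (4,7) (5,3) (6,6) (7,2)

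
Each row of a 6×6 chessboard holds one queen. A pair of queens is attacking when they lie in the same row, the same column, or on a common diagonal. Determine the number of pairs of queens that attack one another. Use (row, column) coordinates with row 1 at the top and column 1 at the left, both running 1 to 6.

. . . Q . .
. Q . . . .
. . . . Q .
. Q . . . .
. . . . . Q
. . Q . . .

1

Same column: (2,2)–(4,2) (column 2).
Total attacking pairs: 1.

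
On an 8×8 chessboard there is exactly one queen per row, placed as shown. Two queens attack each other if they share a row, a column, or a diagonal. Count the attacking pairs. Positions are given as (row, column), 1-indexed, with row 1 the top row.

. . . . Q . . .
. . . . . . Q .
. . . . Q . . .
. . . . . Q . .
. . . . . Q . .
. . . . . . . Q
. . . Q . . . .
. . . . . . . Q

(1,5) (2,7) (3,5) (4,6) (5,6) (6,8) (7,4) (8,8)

Same column: (1,5)–(3,5) (column 5); (4,6)–(5,6) (column 6); (6,8)–(8,8) (column 8).
Same diagonal: (3,5)–(4,6) (|3−4| = |5−6| = 1); (3,5)–(6,8) (|3−6| = |5−8| = 3); (4,6)–(6,8) (|4−6| = |6−8| = 2); (5,6)–(7,4) (|5−7| = |6−4| = 2).
Total attacking pairs: 7.

7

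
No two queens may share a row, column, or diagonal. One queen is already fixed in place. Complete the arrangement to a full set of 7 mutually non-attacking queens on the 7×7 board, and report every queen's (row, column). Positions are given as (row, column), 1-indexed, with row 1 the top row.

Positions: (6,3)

(1,7) (2,2) (3,4) (4,6) (5,1) (6,3) (7,5)

Row 1: attacked by (6,3)→{3}. Safe: 1, 2, 4, 5, 6, 7. Place at column 7.
Row 2: attacked by (1,7)→{6,7}; (6,3)→{3,7}. Safe: 1, 2, 4, 5. Place at column 2.
Row 3: attacked by (1,7)→{5,7}; (2,2)→{1,2,3}; (6,3)→{3,6}. Safe: 4. Place at column 4.
Row 4: attacked by (1,7)→{4,7}; (2,2)→{2,4}; (3,4)→{3,4,5}; (6,3)→{1,3,5}. Safe: 6. Place at column 6.
Row 5: attacked by (1,7)→{3,7}; (2,2)→{2,5}; (3,4)→{2,4,6}; (4,6)→{5,6,7}; (6,3)→{2,3,4}. Safe: 1. Place at column 1.
Row 7: attacked by (1,7)→{1,7}; (2,2)→{2,7}; (3,4)→{4}; (4,6)→{3,6}; (5,1)→{1,3}; (6,3)→{2,3,4}. Safe: 5. Place at column 5.
Columns [7, 2, 4, 6, 1, 3, 5], r−c [-6, 0, -1, -2, 4, 3, 2], r+c [8, 4, 7, 10, 6, 9, 12] are all distinct, so no two queens attack.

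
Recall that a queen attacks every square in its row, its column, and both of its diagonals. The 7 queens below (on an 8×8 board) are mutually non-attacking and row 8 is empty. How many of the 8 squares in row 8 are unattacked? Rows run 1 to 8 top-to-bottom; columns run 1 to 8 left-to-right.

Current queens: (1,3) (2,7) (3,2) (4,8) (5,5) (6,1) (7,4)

1

(1,3) attacks row 8 at column 3.
(2,7) attacks row 8 at column 7 and diagonals 1.
(3,2) attacks row 8 at column 2 and diagonals 7.
(4,8) attacks row 8 at column 8 and diagonals 4.
(5,5) attacks row 8 at column 5 and diagonals 2, 8.
(6,1) attacks row 8 at column 1 and diagonals 3.
(7,4) attacks row 8 at column 4 and diagonals 3, 5.
Attacked columns: {1, 2, 3, 4, 5, 7, 8}. Safe: {6}.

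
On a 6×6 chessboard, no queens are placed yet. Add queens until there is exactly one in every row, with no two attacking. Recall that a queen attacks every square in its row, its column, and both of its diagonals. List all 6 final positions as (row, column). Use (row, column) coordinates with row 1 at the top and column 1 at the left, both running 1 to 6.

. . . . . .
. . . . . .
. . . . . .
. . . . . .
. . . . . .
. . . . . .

(1,4) (2,1) (3,5) (4,2) (5,6) (6,3)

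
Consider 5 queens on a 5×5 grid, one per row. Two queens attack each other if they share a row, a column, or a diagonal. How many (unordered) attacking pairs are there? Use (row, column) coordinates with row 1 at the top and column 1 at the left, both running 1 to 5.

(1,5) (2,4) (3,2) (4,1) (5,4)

Same column: (2,4)–(5,4) (column 4).
Same diagonal: (1,5)–(2,4) (|1−2| = |5−4| = 1); (3,2)–(4,1) (|3−4| = |2−1| = 1); (3,2)–(5,4) (|3−5| = |2−4| = 2).
Total attacking pairs: 4.

4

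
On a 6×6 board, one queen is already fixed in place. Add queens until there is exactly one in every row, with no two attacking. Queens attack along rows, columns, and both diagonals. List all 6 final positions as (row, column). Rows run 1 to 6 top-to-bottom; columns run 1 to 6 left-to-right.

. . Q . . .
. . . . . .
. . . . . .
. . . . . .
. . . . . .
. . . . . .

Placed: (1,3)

(1,3) (2,6) (3,2) (4,5) (5,1) (6,4)

Row 2: attacked by (1,3)→{2,3,4}. Safe: 1, 5, 6. Place at column 6.
Row 3: attacked by (1,3)→{1,3,5}; (2,6)→{5,6}. Safe: 2, 4. Place at column 2.
Row 4: attacked by (1,3)→{3,6}; (2,6)→{4,6}; (3,2)→{1,2,3}. Safe: 5. Place at column 5.
Row 5: attacked by (1,3)→{3}; (2,6)→{3,6}; (3,2)→{2,4}; (4,5)→{4,5,6}. Safe: 1. Place at column 1.
Row 6: attacked by (1,3)→{3}; (2,6)→{2,6}; (3,2)→{2,5}; (4,5)→{3,5}; (5,1)→{1,2}. Safe: 4. Place at column 4.
Columns [3, 6, 2, 5, 1, 4], r−c [-2, -4, 1, -1, 4, 2], r+c [4, 8, 5, 9, 6, 10] are all distinct, so no two queens attack.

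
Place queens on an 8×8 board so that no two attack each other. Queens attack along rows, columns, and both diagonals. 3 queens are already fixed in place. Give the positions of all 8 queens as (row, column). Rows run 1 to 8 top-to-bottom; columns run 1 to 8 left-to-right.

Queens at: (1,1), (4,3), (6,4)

(1,1) (2,6) (3,8) (4,3) (5,7) (6,4) (7,2) (8,5)

Row 2: attacked by (1,1)→{1,2}; (4,3)→{1,3,5}; (6,4)→{4,8}. Safe: 6, 7. Place at column 6.
Row 3: attacked by (1,1)→{1,3}; (2,6)→{5,6,7}; (4,3)→{2,3,4}; (6,4)→{1,4,7}. Safe: 8. Place at column 8.
Row 5: attacked by (1,1)→{1,5}; (2,6)→{3,6}; (3,8)→{6,8}; (4,3)→{2,3,4}; (6,4)→{3,4,5}. Safe: 7. Place at column 7.
Row 7: attacked by (1,1)→{1,7}; (2,6)→{1,6}; (3,8)→{4,8}; (4,3)→{3,6}; (5,7)→{5,7}; (6,4)→{3,4,5}. Safe: 2. Place at column 2.
Row 8: attacked by (1,1)→{1,8}; (2,6)→{6}; (3,8)→{3,8}; (4,3)→{3,7}; (5,7)→{4,7}; (6,4)→{2,4,6}; (7,2)→{1,2,3}. Safe: 5. Place at column 5.
Columns [1, 6, 8, 3, 7, 4, 2, 5], r−c [0, -4, -5, 1, -2, 2, 5, 3], r+c [2, 8, 11, 7, 12, 10, 9, 13] are all distinct, so no two queens attack.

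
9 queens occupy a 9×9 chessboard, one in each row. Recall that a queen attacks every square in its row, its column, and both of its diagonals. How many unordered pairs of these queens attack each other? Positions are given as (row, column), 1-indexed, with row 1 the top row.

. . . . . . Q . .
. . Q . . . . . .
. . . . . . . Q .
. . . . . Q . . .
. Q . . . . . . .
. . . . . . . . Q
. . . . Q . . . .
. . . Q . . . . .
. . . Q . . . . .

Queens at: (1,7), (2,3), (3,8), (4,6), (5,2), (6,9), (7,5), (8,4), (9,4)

Same column: (8,4)–(9,4) (column 4).
Same diagonal: (7,5)–(8,4) (|7−8| = |5−4| = 1).
Total attacking pairs: 2.

2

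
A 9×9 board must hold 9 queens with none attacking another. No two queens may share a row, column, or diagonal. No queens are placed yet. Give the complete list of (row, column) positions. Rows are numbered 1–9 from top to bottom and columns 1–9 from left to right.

(1,5) (2,1) (3,6) (4,4) (5,2) (6,8) (7,3) (8,9) (9,7)

Row 1: Safe: 1, 2, 3, 4, 5, 6, 7, 8, 9. Place at column 5.
Row 2: attacked by (1,5)→{4,5,6}. Safe: 1, 2, 3, 7, 8, 9. Place at column 1.
Row 3: attacked by (1,5)→{3,5,7}; (2,1)→{1,2}. Safe: 4, 6, 8, 9. Place at column 6.
Row 4: attacked by (1,5)→{2,5,8}; (2,1)→{1,3}; (3,6)→{5,6,7}. Safe: 4, 9. Place at column 4.
Row 5: attacked by (1,5)→{1,5,9}; (2,1)→{1,4}; (3,6)→{4,6,8}; (4,4)→{3,4,5}. Safe: 2, 7. Place at column 2.
Row 6: attacked by (1,5)→{5}; (2,1)→{1,5}; (3,6)→{3,6,9}; (4,4)→{2,4,6}; (5,2)→{1,2,3}. Safe: 7, 8. Place at column 8.
Row 7: attacked by (1,5)→{5}; (2,1)→{1,6}; (3,6)→{2,6}; (4,4)→{1,4,7}; (5,2)→{2,4}; (6,8)→{7,8,9}. Safe: 3. Place at column 3.
Row 8: attacked by (1,5)→{5}; (2,1)→{1,7}; (3,6)→{1,6}; (4,4)→{4,8}; (5,2)→{2,5}; (6,8)→{6,8}; (7,3)→{2,3,4}. Safe: 9. Place at column 9.
Row 9: attacked by (1,5)→{5}; (2,1)→{1,8}; (3,6)→{6}; (4,4)→{4,9}; (5,2)→{2,6}; (6,8)→{5,8}; (7,3)→{1,3,5}; (8,9)→{8,9}. Safe: 7. Place at column 7.
Columns [5, 1, 6, 4, 2, 8, 3, 9, 7], r−c [-4, 1, -3, 0, 3, -2, 4, -1, 2], r+c [6, 3, 9, 8, 7, 14, 10, 17, 16] are all distinct, so no two queens attack.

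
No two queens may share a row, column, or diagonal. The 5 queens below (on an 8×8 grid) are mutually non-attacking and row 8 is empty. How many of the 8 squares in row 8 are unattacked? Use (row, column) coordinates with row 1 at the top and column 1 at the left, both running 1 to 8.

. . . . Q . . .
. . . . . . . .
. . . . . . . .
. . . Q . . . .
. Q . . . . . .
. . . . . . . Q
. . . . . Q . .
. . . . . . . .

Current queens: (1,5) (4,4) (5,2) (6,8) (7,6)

2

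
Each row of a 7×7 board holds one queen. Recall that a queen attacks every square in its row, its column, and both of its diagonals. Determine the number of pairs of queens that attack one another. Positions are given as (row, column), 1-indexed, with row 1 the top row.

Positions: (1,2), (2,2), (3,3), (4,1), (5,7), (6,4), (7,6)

Same column: (1,2)–(2,2) (column 2).
Same diagonal: (2,2)–(3,3) (|2−3| = |2−3| = 1).
Total attacking pairs: 2.

2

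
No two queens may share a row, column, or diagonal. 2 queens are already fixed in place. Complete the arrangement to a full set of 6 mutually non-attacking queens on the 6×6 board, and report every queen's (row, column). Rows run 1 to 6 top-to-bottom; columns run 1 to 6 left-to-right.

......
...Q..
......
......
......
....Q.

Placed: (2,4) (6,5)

Row 1: attacked by (2,4)→{3,4,5}; (6,5)→{5}. Safe: 1, 2, 6. Place at column 2.
Row 3: attacked by (1,2)→{2,4}; (2,4)→{3,4,5}; (6,5)→{2,5}. Safe: 1, 6. Place at column 6.
Row 4: attacked by (1,2)→{2,5}; (2,4)→{2,4,6}; (3,6)→{5,6}; (6,5)→{3,5}. Safe: 1. Place at column 1.
Row 5: attacked by (1,2)→{2,6}; (2,4)→{1,4}; (3,6)→{4,6}; (4,1)→{1,2}; (6,5)→{4,5,6}. Safe: 3. Place at column 3.
Columns [2, 4, 6, 1, 3, 5], r−c [-1, -2, -3, 3, 2, 1], r+c [3, 6, 9, 5, 8, 11] are all distinct, so no two queens attack.

(1,2) (2,4) (3,6) (4,1) (5,3) (6,5)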